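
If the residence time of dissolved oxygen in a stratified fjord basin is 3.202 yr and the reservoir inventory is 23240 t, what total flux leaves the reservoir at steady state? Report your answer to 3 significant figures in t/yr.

7260 t/yr

F = M / τ = 23240 / 3.202 = 7258 t/yr.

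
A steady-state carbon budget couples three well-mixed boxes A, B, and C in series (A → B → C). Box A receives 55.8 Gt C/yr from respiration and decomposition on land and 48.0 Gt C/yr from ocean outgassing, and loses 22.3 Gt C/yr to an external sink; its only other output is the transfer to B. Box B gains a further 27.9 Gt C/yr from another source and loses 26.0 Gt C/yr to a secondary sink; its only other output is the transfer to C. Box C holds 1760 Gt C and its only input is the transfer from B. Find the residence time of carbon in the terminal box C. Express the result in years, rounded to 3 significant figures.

Box A: F(A→B) = (55.8 + 48.0) − 22.3 = 81.500 Gt C/yr.
Box B: F(B→C) = (81.500 + 27.9) − 26.0 = 83.400 Gt C/yr.
Box C throughput = its input = 83.400 Gt C/yr; τ = 1760 / 83.400 = 21.10 yr.

21.1 yr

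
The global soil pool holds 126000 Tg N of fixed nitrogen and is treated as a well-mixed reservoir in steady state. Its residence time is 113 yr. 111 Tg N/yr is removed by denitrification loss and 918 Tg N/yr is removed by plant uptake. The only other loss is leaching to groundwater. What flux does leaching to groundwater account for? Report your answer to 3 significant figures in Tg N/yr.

86.0 Tg N/yr

Total removal F = M/τ = 126000 / 113 = 1115 Tg N/yr.
Leaching to groundwater = F − (111 + 918) = 1115 − 1029 = 86.04 Tg N/yr.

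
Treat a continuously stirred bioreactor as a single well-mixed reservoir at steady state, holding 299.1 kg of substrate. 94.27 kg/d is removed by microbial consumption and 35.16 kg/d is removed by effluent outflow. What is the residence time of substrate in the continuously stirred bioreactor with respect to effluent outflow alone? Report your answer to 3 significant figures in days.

8.51 d

Residence time with respect to a single sink: τ = M / F_sink.
τ = 299.1 / 35.16 = 8.507 d.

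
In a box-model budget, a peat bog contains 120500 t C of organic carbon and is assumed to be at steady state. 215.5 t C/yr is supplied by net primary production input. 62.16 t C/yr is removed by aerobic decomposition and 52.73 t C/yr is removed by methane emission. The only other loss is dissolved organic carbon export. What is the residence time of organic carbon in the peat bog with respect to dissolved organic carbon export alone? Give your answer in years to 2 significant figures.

At steady state ΣF_in = ΣF_out.
ΣF_in = 215.50 t C/yr.
Dissolved organic carbon export flux = ΣF_in − (62.16 + 52.73) = 215.50 − 114.9 = 100.6 t C/yr.
τ = M / F = 120500 / 100.6 = 1198 yr.

1200 yr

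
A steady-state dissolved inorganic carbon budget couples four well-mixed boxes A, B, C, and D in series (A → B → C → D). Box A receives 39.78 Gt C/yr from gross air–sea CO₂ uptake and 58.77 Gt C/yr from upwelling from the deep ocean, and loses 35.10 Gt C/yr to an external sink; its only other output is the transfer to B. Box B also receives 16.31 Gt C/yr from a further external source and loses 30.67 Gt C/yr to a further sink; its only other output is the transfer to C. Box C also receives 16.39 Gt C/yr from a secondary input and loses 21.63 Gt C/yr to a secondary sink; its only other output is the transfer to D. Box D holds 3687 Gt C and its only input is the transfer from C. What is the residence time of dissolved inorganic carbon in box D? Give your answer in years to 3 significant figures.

Box A: F(A→B) = (39.78 + 58.77) − 35.10 = 63.450 Gt C/yr.
Box B: F(B→C) = (63.450 + 16.31) − 30.67 = 49.090 Gt C/yr.
Box C: F(C→D) = (49.090 + 16.39) − 21.63 = 43.850 Gt C/yr.
Box D throughput = its input = 43.850 Gt C/yr; τ = 3687 / 43.850 = 84.08 yr.

84.1 yr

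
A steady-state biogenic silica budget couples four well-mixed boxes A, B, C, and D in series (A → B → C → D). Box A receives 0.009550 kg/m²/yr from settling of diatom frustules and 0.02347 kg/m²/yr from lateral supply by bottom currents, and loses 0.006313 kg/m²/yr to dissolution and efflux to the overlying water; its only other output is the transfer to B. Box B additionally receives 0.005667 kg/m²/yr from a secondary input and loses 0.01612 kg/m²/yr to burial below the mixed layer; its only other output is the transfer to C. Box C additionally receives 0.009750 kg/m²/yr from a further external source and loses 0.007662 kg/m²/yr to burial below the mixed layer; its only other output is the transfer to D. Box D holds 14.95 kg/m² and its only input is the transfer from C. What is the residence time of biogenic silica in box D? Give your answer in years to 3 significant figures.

815 yr

Box A: F(A→B) = (0.009550 + 0.02347) − 0.006313 = 0.026707 kg/m²/yr.
Box B: F(B→C) = (0.026707 + 0.005667) − 0.01612 = 0.016254 kg/m²/yr.
Box C: F(C→D) = (0.016254 + 0.009750) − 0.007662 = 0.018342 kg/m²/yr.
Box D throughput = its input = 0.018342 kg/m²/yr; τ = 14.95 / 0.018342 = 815.1 yr.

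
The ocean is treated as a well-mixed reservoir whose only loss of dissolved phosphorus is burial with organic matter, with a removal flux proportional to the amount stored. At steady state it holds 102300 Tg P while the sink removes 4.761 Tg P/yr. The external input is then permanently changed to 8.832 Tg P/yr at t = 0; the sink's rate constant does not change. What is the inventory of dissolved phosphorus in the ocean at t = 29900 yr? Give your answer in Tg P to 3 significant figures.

The sink rate constant is k = F₀/M₀ = 4.761/102300 = 4.654×10^-5 yr⁻¹.
Solving dM/dt = F₁ − kM with M(0) = M₀ gives M(t) = F₁/k + (M₀ − F₁/k)·e^(−kt).
F₁/k = 8.832/4.654×10^-5 = 189770 Tg P; kt = 4.654×10^-5 × 29900 = 1.392, e^(−kt) = 0.2487.
M(29900) = 189770 + (102300 − 189770) × 0.2487 = 189770 − 21750 = 168020 Tg P.

168000 Tg P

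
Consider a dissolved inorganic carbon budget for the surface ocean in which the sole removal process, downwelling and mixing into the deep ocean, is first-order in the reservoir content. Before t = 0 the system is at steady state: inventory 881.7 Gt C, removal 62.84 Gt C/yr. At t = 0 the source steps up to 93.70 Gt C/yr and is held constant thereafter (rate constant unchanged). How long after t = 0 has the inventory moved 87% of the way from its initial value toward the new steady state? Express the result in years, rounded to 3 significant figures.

τ = M₀/F₀ = 881.7/62.84 = 14.03 yr.
The remaining gap fraction is e^(−t/τ); 87% covered ⇒ e^(−t/τ) = 0.130.
t = −τ ln(0.130) = 14.03 × 2.040 = 28.63 yr.

28.6 yr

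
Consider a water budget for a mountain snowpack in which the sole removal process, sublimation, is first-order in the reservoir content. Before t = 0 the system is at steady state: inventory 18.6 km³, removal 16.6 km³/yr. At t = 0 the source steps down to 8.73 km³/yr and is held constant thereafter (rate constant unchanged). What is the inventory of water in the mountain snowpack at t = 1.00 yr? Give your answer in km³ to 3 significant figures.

13.4 km³

The sink rate constant is k = F₀/M₀ = 16.6/18.6 = 0.8925 yr⁻¹.
Solving dM/dt = F₁ − kM with M(0) = M₀ gives M(t) = F₁/k + (M₀ − F₁/k)·e^(−kt).
F₁/k = 8.73/0.8925 = 9.7818 km³; kt = 0.8925 × 1.00 = 0.8925, e^(−kt) = 0.4096.
M(1.00) = 9.7818 + (18.6 − 9.7818) × 0.4096 = 9.7818 + 3.612 = 13.394 km³.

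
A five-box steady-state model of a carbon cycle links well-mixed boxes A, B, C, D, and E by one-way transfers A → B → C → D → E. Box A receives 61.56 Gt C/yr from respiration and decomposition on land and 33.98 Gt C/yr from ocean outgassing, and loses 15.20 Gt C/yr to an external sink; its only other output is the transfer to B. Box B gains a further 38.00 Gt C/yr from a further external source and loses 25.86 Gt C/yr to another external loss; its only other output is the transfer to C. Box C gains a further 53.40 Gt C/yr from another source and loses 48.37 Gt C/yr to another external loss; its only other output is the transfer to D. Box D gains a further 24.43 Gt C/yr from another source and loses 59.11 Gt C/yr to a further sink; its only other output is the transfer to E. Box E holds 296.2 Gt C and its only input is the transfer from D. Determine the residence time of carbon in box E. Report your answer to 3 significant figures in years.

4.71 yr

Box A: F(A→B) = (61.56 + 33.98) − 15.20 = 80.340 Gt C/yr.
Box B: F(B→C) = (80.340 + 38.00) − 25.86 = 92.480 Gt C/yr.
Box C: F(C→D) = (92.480 + 53.40) − 48.37 = 97.510 Gt C/yr.
Box D: F(D→E) = (97.510 + 24.43) − 59.11 = 62.830 Gt C/yr.
Box E throughput = its input = 62.830 Gt C/yr; τ = 296.2 / 62.830 = 4.714 yr.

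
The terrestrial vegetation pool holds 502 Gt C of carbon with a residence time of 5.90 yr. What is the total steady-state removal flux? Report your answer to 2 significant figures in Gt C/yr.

85 Gt C/yr

F = M / τ = 502 / 5.90 = 85.08 Gt C/yr.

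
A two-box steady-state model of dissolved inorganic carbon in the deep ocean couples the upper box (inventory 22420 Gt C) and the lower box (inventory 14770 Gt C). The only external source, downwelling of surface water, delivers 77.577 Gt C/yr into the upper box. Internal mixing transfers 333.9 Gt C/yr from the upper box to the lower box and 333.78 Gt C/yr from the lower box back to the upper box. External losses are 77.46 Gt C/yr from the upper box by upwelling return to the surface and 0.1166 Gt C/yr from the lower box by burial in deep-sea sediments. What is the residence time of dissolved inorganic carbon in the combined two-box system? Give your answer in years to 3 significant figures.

For the system as a whole, the A↔B exchange is internal and contributes nothing to the throughput; only the external sinks remove mass.
M_total = 22420 + 14770 = 37190 Gt C.
ΣF_external_out = 77.46 + 0.1166 = 77.577 Gt C/yr.
τ = M_total / ΣF_ext = 37190 / 77.577 = 479.4 yr.

479 yr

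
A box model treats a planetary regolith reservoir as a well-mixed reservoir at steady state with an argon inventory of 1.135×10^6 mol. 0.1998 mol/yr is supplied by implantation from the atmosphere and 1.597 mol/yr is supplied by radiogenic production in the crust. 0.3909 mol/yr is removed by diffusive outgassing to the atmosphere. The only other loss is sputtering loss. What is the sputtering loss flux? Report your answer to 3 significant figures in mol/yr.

At steady state ΣF_in = ΣF_out.
ΣF_in = 0.1998 + 1.597 = 1.7968 mol/yr.
Sputtering loss flux = ΣF_in − (0.3909) = 1.7968 − 0.3909 = 1.406 mol/yr.

1.41 mol/yr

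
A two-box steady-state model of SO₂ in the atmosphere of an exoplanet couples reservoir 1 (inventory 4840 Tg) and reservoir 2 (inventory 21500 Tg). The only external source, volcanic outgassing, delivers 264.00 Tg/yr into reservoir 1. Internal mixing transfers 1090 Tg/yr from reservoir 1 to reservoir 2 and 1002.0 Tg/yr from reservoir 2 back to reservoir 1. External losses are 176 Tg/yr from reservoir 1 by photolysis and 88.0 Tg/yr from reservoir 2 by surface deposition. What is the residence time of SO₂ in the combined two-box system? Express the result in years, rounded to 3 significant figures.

Residence time in the combined system uses the total inventory and the total *external* removal — internal exchanges between the two boxes cancel.
M_total = 4840 + 21500 = 26340 Tg.
ΣF_external_out = 176 + 88.0 = 264.00 Tg/yr.
τ = M_total / ΣF_ext = 26340 / 264.00 = 99.77 yr.

99.8 yr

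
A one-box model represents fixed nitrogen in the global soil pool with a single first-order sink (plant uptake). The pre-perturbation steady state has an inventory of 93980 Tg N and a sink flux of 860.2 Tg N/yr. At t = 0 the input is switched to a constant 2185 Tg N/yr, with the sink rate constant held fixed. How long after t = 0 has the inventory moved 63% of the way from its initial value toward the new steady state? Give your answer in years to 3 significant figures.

τ = M₀/F₀ = 93980/860.2 = 109.3 yr.
The remaining gap fraction is e^(−t/τ); 63% covered ⇒ e^(−t/τ) = 0.370.
t = −τ ln(0.370) = 109.3 × 0.9943 = 108.6 yr.

109 yr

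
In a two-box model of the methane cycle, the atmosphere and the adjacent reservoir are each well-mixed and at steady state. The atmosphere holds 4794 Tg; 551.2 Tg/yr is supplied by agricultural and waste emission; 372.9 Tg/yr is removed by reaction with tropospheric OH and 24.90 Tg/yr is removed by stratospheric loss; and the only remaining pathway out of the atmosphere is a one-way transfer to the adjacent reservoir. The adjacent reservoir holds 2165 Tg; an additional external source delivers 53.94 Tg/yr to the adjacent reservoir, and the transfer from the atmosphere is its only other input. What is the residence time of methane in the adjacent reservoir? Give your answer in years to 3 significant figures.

Balance the atmosphere: ΣF_in = 551.20 Tg/yr.
Transfer to the adjacent reservoir = ΣF_in − (372.9 + 24.90) = 153.40 Tg/yr.
Total input to the adjacent reservoir = 153.40 + 53.94 = 207.34 Tg/yr; at steady state this equals its total output.
τ = M / F = 2165 / 207.34 = 10.44 yr.

10.4 yr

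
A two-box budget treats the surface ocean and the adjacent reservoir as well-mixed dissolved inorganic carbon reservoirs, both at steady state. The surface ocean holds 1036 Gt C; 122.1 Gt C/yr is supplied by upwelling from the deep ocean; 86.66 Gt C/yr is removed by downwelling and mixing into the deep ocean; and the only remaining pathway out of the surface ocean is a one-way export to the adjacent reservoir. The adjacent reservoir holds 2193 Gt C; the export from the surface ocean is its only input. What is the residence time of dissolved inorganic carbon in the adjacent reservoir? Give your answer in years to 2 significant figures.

62 yr

Balance the surface ocean: ΣF_in = 122.10 Gt C/yr.
Export to the adjacent reservoir = ΣF_in − (86.66) = 35.440 Gt C/yr.
At steady state the output of the adjacent reservoir equals its input, 35.440 Gt C/yr.
τ = M / F = 2193 / 35.440 = 61.88 yr.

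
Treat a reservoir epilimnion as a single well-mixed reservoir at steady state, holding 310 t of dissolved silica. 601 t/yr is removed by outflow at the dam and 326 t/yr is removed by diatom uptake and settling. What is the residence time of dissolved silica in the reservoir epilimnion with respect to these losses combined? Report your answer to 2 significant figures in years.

Total removal = 601.0 + 326.0 = 927.00 t/yr.
τ = M / ΣF_out = 310 / 927.00 = 0.3344 yr.

0.33 yr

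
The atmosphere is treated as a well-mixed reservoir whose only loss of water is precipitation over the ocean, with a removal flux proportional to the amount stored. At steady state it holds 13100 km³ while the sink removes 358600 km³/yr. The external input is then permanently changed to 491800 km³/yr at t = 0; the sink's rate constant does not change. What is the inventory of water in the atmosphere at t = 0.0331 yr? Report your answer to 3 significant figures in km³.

τ = M₀/F₀ = 13100/358600 = 0.03653 yr; rate constant k = 1/τ.
New steady state M_∞ = F₁/k = F₁·τ = 491800 × 0.03653 = 17966 km³.
M(t) = M_∞ + (M₀ − M_∞)·e^(−t/τ); t/τ = 0.0331/0.03653 = 0.9061, so e^(−t/τ) = 0.4041.
M(t) = 17966 − 4866 × 0.4041 = 16000 km³.

16000 km³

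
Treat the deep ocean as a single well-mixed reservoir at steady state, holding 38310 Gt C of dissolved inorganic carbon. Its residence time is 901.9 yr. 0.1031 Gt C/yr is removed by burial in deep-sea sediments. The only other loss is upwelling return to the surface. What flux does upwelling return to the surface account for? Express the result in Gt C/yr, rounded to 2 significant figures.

Total removal F = M/τ = 38310 / 901.9 = 42.48 Gt C/yr.
Upwelling return to the surface = F − (0.1031) = 42.48 − 0.1031 = 42.37 Gt C/yr.

42 Gt C/yr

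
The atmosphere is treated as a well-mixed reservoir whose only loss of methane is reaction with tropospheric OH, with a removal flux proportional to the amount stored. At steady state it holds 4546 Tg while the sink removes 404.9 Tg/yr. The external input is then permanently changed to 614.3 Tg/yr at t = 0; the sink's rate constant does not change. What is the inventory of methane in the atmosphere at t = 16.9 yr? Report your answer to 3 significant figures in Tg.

6380 Tg

τ = M₀/F₀ = 4546/404.9 = 11.23 yr; rate constant k = 1/τ.
New steady state M_∞ = F₁/k = F₁·τ = 614.3 × 11.23 = 6897.0 Tg.
M(t) = M_∞ + (M₀ − M_∞)·e^(−t/τ); t/τ = 16.9/11.23 = 1.505, so e^(−t/τ) = 0.2220.
M(t) = 6897.0 − 2351 × 0.2220 = 6375.2 Tg.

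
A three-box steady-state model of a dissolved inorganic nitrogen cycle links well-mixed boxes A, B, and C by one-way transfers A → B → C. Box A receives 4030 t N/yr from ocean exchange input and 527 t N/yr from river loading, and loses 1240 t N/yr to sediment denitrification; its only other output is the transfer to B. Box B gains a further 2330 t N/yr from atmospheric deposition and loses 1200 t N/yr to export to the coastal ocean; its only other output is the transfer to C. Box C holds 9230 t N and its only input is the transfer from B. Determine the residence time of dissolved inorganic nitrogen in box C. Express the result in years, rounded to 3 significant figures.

2.08 yr

Box A: F(A→B) = (4030 + 527) − 1240 = 3317.0 t N/yr.
Box B: F(B→C) = (3317.0 + 2330) − 1200 = 4447.0 t N/yr.
Box C throughput = its input = 4447.0 t N/yr; τ = 9230 / 4447.0 = 2.076 yr.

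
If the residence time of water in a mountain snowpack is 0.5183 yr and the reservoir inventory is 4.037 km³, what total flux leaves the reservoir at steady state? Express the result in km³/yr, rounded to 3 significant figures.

F = M / τ = 4.037 / 0.5183 = 7.789 km³/yr.

7.79 km³/yr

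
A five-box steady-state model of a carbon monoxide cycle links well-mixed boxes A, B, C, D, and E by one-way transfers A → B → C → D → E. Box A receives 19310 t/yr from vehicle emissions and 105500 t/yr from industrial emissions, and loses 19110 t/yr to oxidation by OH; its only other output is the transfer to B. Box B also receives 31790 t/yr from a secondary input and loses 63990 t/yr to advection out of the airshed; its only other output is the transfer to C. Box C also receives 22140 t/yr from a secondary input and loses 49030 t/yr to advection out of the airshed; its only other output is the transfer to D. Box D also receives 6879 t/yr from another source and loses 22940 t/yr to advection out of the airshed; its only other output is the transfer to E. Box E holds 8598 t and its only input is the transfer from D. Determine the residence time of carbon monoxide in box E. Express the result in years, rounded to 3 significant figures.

Box A: F(A→B) = (19310 + 105500) − 19110 = 105700 t/yr.
Box B: F(B→C) = (105700 + 31790) − 63990 = 73500 t/yr.
Box C: F(C→D) = (73500 + 22140) − 49030 = 46610 t/yr.
Box D: F(D→E) = (46610 + 6879) − 22940 = 30549 t/yr.
Box E throughput = its input = 30549 t/yr; τ = 8598 / 30549 = 0.2814 yr.

0.281 yr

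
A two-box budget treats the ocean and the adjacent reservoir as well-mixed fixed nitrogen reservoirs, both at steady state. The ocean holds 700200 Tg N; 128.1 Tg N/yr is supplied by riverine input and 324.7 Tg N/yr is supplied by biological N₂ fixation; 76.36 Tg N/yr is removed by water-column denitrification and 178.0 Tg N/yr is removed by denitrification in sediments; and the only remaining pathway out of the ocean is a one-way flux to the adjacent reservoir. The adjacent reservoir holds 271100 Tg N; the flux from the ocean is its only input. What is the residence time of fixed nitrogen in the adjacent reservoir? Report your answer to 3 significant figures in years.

1370 yr

Balance the ocean: ΣF_in = 128.1 + 324.7 = 452.80 Tg N/yr.
Flux to the adjacent reservoir = ΣF_in − (76.36 + 178.0) = 198.44 Tg N/yr.
At steady state the output of the adjacent reservoir equals its input, 198.44 Tg N/yr.
τ = M / F = 271100 / 198.44 = 1366 yr.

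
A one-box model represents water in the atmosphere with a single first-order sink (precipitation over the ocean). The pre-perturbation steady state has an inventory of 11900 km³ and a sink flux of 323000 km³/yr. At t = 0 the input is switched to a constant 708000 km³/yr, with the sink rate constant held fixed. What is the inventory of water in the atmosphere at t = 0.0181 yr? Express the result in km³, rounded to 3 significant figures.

The sink rate constant is k = F₀/M₀ = 323000/11900 = 27.14 yr⁻¹.
Solving dM/dt = F₁ − kM with M(0) = M₀ gives M(t) = F₁/k + (M₀ − F₁/k)·e^(−kt).
F₁/k = 708000/27.14 = 26084 km³; kt = 27.14 × 0.0181 = 0.4913, e^(−kt) = 0.6118.
M(0.0181) = 26084 + (11900 − 26084) × 0.6118 = 26084 − 8678 = 17406 km³.

17400 km³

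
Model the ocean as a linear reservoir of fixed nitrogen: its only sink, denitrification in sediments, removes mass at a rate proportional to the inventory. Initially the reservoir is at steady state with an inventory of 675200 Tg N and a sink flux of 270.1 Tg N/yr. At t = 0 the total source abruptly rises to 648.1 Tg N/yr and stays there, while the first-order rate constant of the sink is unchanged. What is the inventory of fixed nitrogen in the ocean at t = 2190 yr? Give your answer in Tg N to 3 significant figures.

Residence time τ = M₀/F₀ = 2500 yr. The eventual steady state is M_∞ = M₀·(F₁/F₀) = 675200 × 648.1/270.1 = 1.6201×10^6 Tg N.
The anomaly ΔM(t) = M(t) − M_∞ decays as ΔM₀·e^(−t/τ) with ΔM₀ = 675200 − 1.6201×10^6 = −944900 Tg N.
At t = 2190 yr, e^(−t/τ) = e^(−0.8761) = 0.4164, so ΔM = −393500 Tg N and M = 1.6201×10^6 − 393500 = 1.2266×10^6 Tg N.

1.23×10^6 Tg N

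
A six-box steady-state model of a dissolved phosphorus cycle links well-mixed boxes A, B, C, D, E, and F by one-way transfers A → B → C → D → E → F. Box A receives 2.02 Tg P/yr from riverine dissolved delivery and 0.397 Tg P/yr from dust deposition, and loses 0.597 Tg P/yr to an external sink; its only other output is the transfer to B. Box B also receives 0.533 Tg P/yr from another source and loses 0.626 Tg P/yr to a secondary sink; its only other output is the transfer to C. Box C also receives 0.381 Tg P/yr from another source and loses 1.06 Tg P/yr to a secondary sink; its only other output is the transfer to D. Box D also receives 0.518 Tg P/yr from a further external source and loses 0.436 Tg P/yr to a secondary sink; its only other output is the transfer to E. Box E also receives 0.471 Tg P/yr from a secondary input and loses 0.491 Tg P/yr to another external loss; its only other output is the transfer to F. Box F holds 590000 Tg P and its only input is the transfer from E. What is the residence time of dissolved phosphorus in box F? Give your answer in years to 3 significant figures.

Box A: F(A→B) = (2.02 + 0.397) − 0.597 = 1.8200 Tg P/yr.
Box B: F(B→C) = (1.8200 + 0.533) − 0.626 = 1.7270 Tg P/yr.
Box C: F(C→D) = (1.7270 + 0.381) − 1.06 = 1.0480 Tg P/yr.
Box D: F(D→E) = (1.0480 + 0.518) − 0.436 = 1.1300 Tg P/yr.
Box E: F(E→F) = (1.1300 + 0.471) − 0.491 = 1.1100 Tg P/yr.
Box F throughput = its input = 1.1100 Tg P/yr; τ = 590000 / 1.1100 = 531500 yr.

532000 yr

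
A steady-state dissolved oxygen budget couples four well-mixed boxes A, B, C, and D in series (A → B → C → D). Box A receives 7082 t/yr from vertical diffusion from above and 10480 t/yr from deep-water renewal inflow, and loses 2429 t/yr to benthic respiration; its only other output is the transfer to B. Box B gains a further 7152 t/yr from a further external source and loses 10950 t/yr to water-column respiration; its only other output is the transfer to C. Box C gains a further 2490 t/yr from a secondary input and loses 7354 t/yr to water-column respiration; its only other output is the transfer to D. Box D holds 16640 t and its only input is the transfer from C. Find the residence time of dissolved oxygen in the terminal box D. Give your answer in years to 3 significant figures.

Box A: F(A→B) = (7082 + 10480) − 2429 = 15133 t/yr.
Box B: F(B→C) = (15133 + 7152) − 10950 = 11335 t/yr.
Box C: F(C→D) = (11335 + 2490) − 7354 = 6471.0 t/yr.
Box D throughput = its input = 6471.0 t/yr; τ = 16640 / 6471.0 = 2.571 yr.

2.57 yr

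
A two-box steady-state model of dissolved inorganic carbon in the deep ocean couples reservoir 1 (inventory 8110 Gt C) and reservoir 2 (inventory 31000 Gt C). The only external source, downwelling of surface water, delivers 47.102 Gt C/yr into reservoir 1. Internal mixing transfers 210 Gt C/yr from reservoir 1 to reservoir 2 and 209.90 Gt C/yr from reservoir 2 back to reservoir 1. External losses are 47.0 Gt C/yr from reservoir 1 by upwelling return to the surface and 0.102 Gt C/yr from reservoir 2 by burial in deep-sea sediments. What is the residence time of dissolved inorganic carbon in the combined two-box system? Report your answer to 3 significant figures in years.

Treat the two boxes together as one reservoir: the mixing fluxes between them are internal recycling, so τ = ΣM / Σ(external losses).
M_total = 8110 + 31000 = 39110 Gt C.
ΣF_external_out = 47.0 + 0.102 = 47.102 Gt C/yr.
τ = M_total / ΣF_ext = 39110 / 47.102 = 830.3 yr.

830 yr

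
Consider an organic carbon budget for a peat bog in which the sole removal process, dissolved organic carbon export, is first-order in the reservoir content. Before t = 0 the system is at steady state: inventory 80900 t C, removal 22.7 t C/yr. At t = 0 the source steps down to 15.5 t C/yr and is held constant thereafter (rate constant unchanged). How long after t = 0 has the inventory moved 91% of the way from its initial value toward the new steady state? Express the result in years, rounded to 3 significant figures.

τ = M₀/F₀ = 80900/22.7 = 3564 yr.
The remaining gap fraction is e^(−t/τ); 91% covered ⇒ e^(−t/τ) = 0.0900.
t = −τ ln(0.0900) = 3564 × 2.408 = 8582 yr.

8580 yr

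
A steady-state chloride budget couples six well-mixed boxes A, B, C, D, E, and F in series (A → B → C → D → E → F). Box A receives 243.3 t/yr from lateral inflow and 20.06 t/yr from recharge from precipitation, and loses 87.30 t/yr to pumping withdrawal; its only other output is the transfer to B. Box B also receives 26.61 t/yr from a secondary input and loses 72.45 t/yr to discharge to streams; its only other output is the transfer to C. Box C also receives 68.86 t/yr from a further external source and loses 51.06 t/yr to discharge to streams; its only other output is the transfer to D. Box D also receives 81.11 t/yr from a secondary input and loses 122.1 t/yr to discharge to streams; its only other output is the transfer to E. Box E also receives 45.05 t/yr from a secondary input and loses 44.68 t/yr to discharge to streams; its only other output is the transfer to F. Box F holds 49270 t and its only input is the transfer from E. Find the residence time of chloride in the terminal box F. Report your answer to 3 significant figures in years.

459 yr

Box A: F(A→B) = (243.3 + 20.06) − 87.30 = 176.06 t/yr.
Box B: F(B→C) = (176.06 + 26.61) − 72.45 = 130.22 t/yr.
Box C: F(C→D) = (130.22 + 68.86) − 51.06 = 148.02 t/yr.
Box D: F(D→E) = (148.02 + 81.11) − 122.1 = 107.03 t/yr.
Box E: F(E→F) = (107.03 + 45.05) − 44.68 = 107.40 t/yr.
Box F throughput = its input = 107.40 t/yr; τ = 49270 / 107.40 = 458.8 yr.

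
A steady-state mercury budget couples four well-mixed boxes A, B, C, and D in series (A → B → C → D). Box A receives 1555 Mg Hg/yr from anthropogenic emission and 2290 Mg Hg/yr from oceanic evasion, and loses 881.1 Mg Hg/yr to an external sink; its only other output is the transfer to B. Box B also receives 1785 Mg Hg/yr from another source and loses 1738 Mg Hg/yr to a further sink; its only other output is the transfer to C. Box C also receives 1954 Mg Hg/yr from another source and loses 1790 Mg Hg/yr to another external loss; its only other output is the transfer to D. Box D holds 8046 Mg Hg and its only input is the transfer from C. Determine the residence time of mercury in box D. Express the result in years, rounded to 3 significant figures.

2.53 yr

Box A: F(A→B) = (1555 + 2290) − 881.1 = 2963.9 Mg Hg/yr.
Box B: F(B→C) = (2963.9 + 1785) − 1738 = 3010.9 Mg Hg/yr.
Box C: F(C→D) = (3010.9 + 1954) − 1790 = 3174.9 Mg Hg/yr.
Box D throughput = its input = 3174.9 Mg Hg/yr; τ = 8046 / 3174.9 = 2.534 yr.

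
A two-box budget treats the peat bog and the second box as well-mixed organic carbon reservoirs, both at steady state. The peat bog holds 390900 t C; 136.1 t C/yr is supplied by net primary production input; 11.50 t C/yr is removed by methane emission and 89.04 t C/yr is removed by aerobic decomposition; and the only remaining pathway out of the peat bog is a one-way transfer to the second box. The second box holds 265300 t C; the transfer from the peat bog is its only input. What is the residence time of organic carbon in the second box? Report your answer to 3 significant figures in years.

7460 yr

Balance the peat bog: ΣF_in = 136.10 t C/yr.
Transfer to the second box = ΣF_in − (11.50 + 89.04) = 35.560 t C/yr.
At steady state the output of the second box equals its input, 35.560 t C/yr.
τ = M / F = 265300 / 35.560 = 7461 yr.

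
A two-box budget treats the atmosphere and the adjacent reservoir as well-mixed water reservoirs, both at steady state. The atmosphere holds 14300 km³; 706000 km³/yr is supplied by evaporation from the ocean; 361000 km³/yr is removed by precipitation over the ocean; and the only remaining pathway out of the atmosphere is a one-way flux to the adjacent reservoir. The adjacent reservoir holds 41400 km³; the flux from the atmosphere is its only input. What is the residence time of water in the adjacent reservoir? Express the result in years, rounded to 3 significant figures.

Balance the atmosphere: ΣF_in = 706000 km³/yr.
Flux to the adjacent reservoir = ΣF_in − (361000) = 345000 km³/yr.
At steady state the output of the adjacent reservoir equals its input, 345000 km³/yr.
τ = M / F = 41400 / 345000 = 0.1200 yr.

0.120 yr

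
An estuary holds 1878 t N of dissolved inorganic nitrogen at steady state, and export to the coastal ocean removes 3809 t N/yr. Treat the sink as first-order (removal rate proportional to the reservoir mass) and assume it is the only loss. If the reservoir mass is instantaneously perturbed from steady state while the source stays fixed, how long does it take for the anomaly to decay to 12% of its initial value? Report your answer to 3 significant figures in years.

1.05 yr

For a linear reservoir the anomaly decays as exp(−t/τ) with τ = M/F = 1878/3809 = 0.4930 yr.
exp(−t/τ) = 0.12 ⇒ t = −τ ln(0.12) = 0.4930 × 2.120 = 1.045 yr.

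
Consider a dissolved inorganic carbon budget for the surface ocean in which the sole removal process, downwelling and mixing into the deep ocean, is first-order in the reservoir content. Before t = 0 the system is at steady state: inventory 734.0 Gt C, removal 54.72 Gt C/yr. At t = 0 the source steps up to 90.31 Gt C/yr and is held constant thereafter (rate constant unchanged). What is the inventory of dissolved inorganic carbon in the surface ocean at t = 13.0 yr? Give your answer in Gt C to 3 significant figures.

τ = M₀/F₀ = 734.0/54.72 = 13.41 yr; rate constant k = 1/τ.
New steady state M_∞ = F₁/k = F₁·τ = 90.31 × 13.41 = 1211.4 Gt C.
M(t) = M_∞ + (M₀ − M_∞)·e^(−t/τ); t/τ = 13.0/13.41 = 0.9692, so e^(−t/τ) = 0.3794.
M(t) = 1211.4 − 477.4 × 0.3794 = 1030.3 Gt C.

1030 Gt C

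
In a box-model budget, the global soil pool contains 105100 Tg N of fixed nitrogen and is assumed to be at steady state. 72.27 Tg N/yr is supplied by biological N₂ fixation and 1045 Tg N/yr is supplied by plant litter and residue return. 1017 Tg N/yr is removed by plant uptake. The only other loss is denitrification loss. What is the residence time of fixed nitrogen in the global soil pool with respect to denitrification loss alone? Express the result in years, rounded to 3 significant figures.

At steady state ΣF_in = ΣF_out.
ΣF_in = 72.27 + 1045 = 1117.3 Tg N/yr.
Denitrification loss flux = ΣF_in − (1017) = 1117.3 − 1017 = 100.3 Tg N/yr.
τ = M / F = 105100 / 100.3 = 1048 yr.

1050 yr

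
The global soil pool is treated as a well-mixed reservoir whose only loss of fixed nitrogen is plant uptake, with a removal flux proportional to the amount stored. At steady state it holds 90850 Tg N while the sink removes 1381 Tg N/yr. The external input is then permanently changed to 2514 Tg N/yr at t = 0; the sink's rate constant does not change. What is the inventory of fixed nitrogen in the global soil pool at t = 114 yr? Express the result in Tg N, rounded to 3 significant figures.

152000 Tg N

The sink rate constant is k = F₀/M₀ = 1381/90850 = 0.01520 yr⁻¹.
Solving dM/dt = F₁ − kM with M(0) = M₀ gives M(t) = F₁/k + (M₀ − F₁/k)·e^(−kt).
F₁/k = 2514/0.01520 = 165390 Tg N; kt = 0.01520 × 114 = 1.733, e^(−kt) = 0.1768.
M(114) = 165390 + (90850 − 165390) × 0.1768 = 165390 − 13180 = 152210 Tg N.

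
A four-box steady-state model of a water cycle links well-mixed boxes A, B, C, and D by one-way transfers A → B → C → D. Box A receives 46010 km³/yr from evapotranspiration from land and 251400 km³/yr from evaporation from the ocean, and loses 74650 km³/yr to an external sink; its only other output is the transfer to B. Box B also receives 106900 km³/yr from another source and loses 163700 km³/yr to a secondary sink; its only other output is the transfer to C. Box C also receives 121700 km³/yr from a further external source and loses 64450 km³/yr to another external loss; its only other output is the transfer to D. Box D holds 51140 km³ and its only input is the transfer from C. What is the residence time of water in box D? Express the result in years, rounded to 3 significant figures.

0.229 yr

Box A: F(A→B) = (46010 + 251400) − 74650 = 222760 km³/yr.
Box B: F(B→C) = (222760 + 106900) − 163700 = 165960 km³/yr.
Box C: F(C→D) = (165960 + 121700) − 64450 = 223210 km³/yr.
Box D throughput = its input = 223210 km³/yr; τ = 51140 / 223210 = 0.2291 yr.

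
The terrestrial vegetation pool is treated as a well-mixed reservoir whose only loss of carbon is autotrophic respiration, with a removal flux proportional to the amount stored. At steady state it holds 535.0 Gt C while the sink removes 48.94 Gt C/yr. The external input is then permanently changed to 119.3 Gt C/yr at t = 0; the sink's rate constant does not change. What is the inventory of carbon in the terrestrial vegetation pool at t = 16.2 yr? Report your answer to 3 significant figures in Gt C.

τ = M₀/F₀ = 535.0/48.94 = 10.93 yr; rate constant k = 1/τ.
New steady state M_∞ = F₁/k = F₁·τ = 119.3 × 10.93 = 1304.2 Gt C.
M(t) = M_∞ + (M₀ − M_∞)·e^(−t/τ); t/τ = 16.2/10.93 = 1.482, so e^(−t/τ) = 0.2272.
M(t) = 1304.2 − 769.2 × 0.2272 = 1129.4 Gt C.

1130 Gt C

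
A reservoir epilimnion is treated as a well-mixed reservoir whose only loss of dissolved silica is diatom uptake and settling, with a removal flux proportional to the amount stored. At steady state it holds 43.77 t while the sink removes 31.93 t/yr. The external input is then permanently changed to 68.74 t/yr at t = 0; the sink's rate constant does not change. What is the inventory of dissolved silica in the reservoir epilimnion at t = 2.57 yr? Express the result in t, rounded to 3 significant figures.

86.5 t

τ = M₀/F₀ = 43.77/31.93 = 1.371 yr; rate constant k = 1/τ.
New steady state M_∞ = F₁/k = F₁·τ = 68.74 × 1.371 = 94.230 t.
M(t) = M_∞ + (M₀ − M_∞)·e^(−t/τ); t/τ = 2.57/1.371 = 1.875, so e^(−t/τ) = 0.1534.
M(t) = 94.230 − 50.46 × 0.1534 = 86.490 t.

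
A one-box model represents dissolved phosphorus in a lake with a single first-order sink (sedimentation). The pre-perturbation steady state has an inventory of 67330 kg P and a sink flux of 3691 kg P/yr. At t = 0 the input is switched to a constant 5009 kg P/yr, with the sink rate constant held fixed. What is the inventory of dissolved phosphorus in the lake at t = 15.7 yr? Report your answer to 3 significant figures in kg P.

81200 kg P

Residence time τ = M₀/F₀ = 18.24 yr. The eventual steady state is M_∞ = M₀·(F₁/F₀) = 67330 × 5009/3691 = 91373 kg P.
The anomaly ΔM(t) = M(t) − M_∞ decays as ΔM₀·e^(−t/τ) with ΔM₀ = 67330 − 91373 = −24040 kg P.
At t = 15.7 yr, e^(−t/τ) = e^(−0.8607) = 0.4229, so ΔM = −10170 kg P and M = 91373 − 10170 = 81205 kg P.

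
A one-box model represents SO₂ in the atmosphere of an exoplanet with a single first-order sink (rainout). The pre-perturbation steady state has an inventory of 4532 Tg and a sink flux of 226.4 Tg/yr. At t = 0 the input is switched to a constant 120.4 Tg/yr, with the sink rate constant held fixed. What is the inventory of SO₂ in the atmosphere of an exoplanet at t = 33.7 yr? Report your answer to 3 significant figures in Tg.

Residence time τ = M₀/F₀ = 20.02 yr. The eventual steady state is M_∞ = M₀·(F₁/F₀) = 4532 × 120.4/226.4 = 2410.1 Tg.
The anomaly ΔM(t) = M(t) − M_∞ decays as ΔM₀·e^(−t/τ) with ΔM₀ = 4532 − 2410.1 = 2122 Tg.
At t = 33.7 yr, e^(−t/τ) = e^(−1.684) = 0.1857, so ΔM = 394.1 Tg and M = 2410.1 + 394.1 = 2804.2 Tg.

2800 Tg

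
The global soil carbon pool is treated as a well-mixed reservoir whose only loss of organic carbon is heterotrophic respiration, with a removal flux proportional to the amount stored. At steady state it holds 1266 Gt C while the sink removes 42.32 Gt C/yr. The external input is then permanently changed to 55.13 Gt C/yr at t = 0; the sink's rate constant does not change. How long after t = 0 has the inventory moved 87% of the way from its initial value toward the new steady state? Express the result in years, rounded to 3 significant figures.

61.0 yr

τ = M₀/F₀ = 1266/42.32 = 29.91 yr.
The remaining gap fraction is e^(−t/τ); 87% covered ⇒ e^(−t/τ) = 0.130.
t = −τ ln(0.130) = 29.91 × 2.040 = 61.03 yr.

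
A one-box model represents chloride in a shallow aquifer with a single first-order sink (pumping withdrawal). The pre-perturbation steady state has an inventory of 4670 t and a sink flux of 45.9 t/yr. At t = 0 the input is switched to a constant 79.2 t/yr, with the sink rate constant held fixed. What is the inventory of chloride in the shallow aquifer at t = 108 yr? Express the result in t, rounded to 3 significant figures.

The sink rate constant is k = F₀/M₀ = 45.9/4670 = 0.009829 yr⁻¹.
Solving dM/dt = F₁ − kM with M(0) = M₀ gives M(t) = F₁/k + (M₀ − F₁/k)·e^(−kt).
F₁/k = 79.2/0.009829 = 8058.0 t; kt = 0.009829 × 108 = 1.061, e^(−kt) = 0.3459.
M(108) = 8058.0 + (4670 − 8058.0) × 0.3459 = 8058.0 − 1172 = 6886.0 t.

6890 t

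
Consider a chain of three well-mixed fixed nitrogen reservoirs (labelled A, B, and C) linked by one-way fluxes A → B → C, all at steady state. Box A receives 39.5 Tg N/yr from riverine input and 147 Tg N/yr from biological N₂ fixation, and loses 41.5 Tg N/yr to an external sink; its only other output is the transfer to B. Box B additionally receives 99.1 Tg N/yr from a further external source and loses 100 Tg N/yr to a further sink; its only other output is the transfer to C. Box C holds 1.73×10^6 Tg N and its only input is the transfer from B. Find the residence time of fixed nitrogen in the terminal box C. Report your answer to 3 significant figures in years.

12000 yr

Box A: F(A→B) = (39.5 + 147) − 41.5 = 145.00 Tg N/yr.
Box B: F(B→C) = (145.00 + 99.1) − 100 = 144.10 Tg N/yr.
Box C throughput = its input = 144.10 Tg N/yr; τ = 1.73×10^6 / 144.10 = 12010 yr.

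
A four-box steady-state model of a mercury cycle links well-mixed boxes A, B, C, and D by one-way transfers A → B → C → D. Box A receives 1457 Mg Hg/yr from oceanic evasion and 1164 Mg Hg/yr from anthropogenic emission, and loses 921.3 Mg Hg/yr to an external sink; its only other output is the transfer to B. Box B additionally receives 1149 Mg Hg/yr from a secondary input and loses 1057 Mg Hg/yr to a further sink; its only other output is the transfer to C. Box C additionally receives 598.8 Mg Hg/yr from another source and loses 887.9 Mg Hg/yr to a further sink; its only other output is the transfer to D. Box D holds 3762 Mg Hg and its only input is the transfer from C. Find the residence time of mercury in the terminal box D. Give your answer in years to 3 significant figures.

2.50 yr

Box A: F(A→B) = (1457 + 1164) − 921.3 = 1699.7 Mg Hg/yr.
Box B: F(B→C) = (1699.7 + 1149) − 1057 = 1791.7 Mg Hg/yr.
Box C: F(C→D) = (1791.7 + 598.8) − 887.9 = 1502.6 Mg Hg/yr.
Box D throughput = its input = 1502.6 Mg Hg/yr; τ = 3762 / 1502.6 = 2.504 yr.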